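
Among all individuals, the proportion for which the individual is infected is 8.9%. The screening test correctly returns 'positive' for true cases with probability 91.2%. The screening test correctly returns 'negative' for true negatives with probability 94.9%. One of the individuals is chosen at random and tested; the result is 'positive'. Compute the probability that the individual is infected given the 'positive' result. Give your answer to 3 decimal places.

Write H for 'the individual is infected'. Prior odds H:¬H = 0.089/0.911 = 0.097695. For the 'positive' outcome, the likelihood ratio is 0.912/0.051 = 17.882.
Posterior odds = 0.097695 × 17.882 = 1.7470, so P(H|E) = 1.7470/(1+1.7470) = 0.636.

P(H | E) ≈ 0.636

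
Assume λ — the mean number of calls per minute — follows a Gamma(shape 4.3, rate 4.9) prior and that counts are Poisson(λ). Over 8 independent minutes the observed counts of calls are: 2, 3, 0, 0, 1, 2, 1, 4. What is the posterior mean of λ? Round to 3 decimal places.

Posterior mean ≈ 1.341

The Poisson likelihood adds the total count to the shape and the number of exposure periods to the rate. Here ∑xᵢ = 13 and n = 8, so shape 4.3→17.3 and rate 4.9→12.9.
E[λ | data] = 17.3/12.9 = 1.341.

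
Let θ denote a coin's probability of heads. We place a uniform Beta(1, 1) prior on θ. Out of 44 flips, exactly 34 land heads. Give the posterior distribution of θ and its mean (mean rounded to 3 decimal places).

Observing 34 successes and 10 failures updates Beta(1, 1) by adding the success and failure counts to the two shape parameters: α = 1+34 = 35, β = 1+10 = 11.
E[θ | data] = 35/(35+11) = 0.761.

Posterior: Beta(35, 11); mean ≈ 0.761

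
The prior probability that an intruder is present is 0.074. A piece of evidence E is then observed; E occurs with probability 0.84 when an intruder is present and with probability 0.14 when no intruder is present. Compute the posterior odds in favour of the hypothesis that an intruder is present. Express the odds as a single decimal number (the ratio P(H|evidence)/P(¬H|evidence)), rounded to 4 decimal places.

Prior odds = 0.074/(1−0.074) = 0.079914. In log-odds, ln(0.079914) = -2.5268.
Add log likelihood ratio: ln(6.0000) = 1.7918.
Posterior log-odds = -0.73505, so posterior odds = exp(-0.73505) = 0.47948.

Posterior odds ≈ 0.4795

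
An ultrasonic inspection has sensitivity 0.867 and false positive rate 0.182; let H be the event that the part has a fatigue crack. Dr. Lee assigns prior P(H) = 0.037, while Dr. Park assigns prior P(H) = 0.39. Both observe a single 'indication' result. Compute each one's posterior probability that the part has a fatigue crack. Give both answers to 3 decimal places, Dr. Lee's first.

P('+'|H) = 0.867, P('+'|¬H) = 0.182.
Dr. Lee: numerator 0.867·0.037 = 0.032079; evidence = 0.032079+0.182·0.963 = 0.20734; posterior = 0.155.
Dr. Park: numerator 0.867·0.39 = 0.33813; evidence = 0.33813+0.182·0.61 = 0.44915; posterior = 0.753.

Dr. Lee: 0.155; Dr. Park: 0.753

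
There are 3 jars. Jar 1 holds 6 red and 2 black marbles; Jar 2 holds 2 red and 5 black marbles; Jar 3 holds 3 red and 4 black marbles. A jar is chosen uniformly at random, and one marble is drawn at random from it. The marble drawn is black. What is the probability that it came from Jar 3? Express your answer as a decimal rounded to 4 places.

Tabulate prior·likelihood by source: [1] prior 0.333333, lik 0.25, product 0.08333; [2] prior 0.333333, lik 0.7143, product 0.2381; [3] prior 0.333333, lik 0.5714, product 0.1905.
Normalizing constant = 0.51190; the posterior for Jar 3 is its product over the sum, 0.1905/0.51190 = 0.3721.

Posterior probability ≈ 0.3721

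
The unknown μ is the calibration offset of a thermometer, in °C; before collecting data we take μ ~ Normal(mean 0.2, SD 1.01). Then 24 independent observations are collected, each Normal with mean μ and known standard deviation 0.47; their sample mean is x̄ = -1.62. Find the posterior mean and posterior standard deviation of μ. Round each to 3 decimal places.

Prior precision 1/τ₀² = 1/1.01² = 0.980296; data precision n/σ² = 24/0.47² = 108.646.
Posterior precision = 0.980296 + 108.646 = 109.627, giving posterior SD = 1/√109.627 = 0.096.
Posterior mean = (0.980296·0.2 + 108.646·-1.62) / 109.627 = -1.604.

Posterior mean ≈ -1.604; posterior SD ≈ 0.096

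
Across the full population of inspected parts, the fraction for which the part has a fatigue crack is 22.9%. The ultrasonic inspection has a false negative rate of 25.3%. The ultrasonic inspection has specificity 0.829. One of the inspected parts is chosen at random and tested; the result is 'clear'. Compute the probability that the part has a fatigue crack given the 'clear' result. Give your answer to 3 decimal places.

Let H be the event that the part has a fatigue crack. P(H) = 0.229, so P(¬H) = 0.771. With E the 'clear' result, P(E|H) = 0.253 and P(E|¬H) = 0.829.
P(E) = 0.253·0.229 + 0.829·0.771 = 0.057937 + 0.63916 = 0.69710.
By Bayes' theorem, P(H|E) = 0.057937 / 0.69710 = 0.083.

P(H | E) ≈ 0.083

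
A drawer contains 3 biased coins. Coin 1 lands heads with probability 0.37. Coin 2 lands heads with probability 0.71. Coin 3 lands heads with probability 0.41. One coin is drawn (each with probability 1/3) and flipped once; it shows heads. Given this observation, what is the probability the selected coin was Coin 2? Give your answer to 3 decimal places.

Tabulate prior·likelihood by source: [1] prior 0.333333, lik 0.37, product 0.1233; [2] prior 0.333333, lik 0.71, product 0.2367; [3] prior 0.333333, lik 0.41, product 0.1367.
Normalizing constant = 0.49667; the posterior for Coin 2 is its product over the sum, 0.2367/0.49667 = 0.477.

Posterior probability ≈ 0.477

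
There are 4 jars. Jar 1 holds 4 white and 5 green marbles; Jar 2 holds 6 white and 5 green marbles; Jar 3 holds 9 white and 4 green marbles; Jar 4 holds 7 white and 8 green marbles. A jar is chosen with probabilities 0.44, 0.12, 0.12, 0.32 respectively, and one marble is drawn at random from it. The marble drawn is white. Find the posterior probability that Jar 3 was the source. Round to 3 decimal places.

P(white|Jar 1) = 0.4444; P(white|Jar 2) = 0.5455; P(white|Jar 3) = 0.6923; P(white|Jar 4) = 0.4667.
Prior × likelihood for each source: 0.44·0.4444=0.1956, 0.12·0.5455=0.06545, 0.12·0.6923=0.08308, 0.32·0.4667=0.1493. Summing gives P(white) = 0.49342.
P(Jar 3 | white) = 0.08308 / 0.49342 = 0.168.

Posterior probability ≈ 0.168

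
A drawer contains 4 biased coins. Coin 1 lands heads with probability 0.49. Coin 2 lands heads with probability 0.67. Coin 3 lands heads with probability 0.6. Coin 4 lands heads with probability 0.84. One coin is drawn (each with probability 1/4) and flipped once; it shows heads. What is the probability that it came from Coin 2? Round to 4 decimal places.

Tabulate prior·likelihood by source: [1] prior 0.25, lik 0.49, product 0.1225; [2] prior 0.25, lik 0.67, product 0.1675; [3] prior 0.25, lik 0.6, product 0.1500; [4] prior 0.25, lik 0.84, product 0.2100.
Normalizing constant = 0.65000; the posterior for Coin 2 is its product over the sum, 0.1675/0.65000 = 0.2577.

Posterior probability ≈ 0.2577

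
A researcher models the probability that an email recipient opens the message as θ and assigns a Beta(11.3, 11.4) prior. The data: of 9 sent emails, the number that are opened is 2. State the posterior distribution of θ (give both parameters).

The binomial likelihood is conjugate to the Beta prior: with 2 successes and 7 failures, the posterior is Beta(11.3+2, 11.4+7) = Beta(13.3, 18.4).

Posterior: Beta(13.3, 18.4)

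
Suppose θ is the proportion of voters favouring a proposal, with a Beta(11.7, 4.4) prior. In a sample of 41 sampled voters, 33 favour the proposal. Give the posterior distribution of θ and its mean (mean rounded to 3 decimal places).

Posterior: Beta(44.7, 12.4); mean ≈ 0.783

The binomial likelihood is conjugate to the Beta prior: with 33 successes and 8 failures, the posterior is Beta(11.7+33, 4.4+8) = Beta(44.7, 12.4).
E[θ | data] = 44.7/(44.7+12.4) = 0.783.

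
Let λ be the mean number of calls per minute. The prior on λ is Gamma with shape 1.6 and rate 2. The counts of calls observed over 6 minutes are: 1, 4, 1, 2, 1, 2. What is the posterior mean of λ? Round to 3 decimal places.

The Poisson likelihood adds the total count to the shape and the number of exposure periods to the rate. Here ∑xᵢ = 11 and n = 6, so shape 1.6→12.6 and rate 2→8.
E[λ | data] = 12.6/8 = 1.575.

Posterior mean ≈ 1.575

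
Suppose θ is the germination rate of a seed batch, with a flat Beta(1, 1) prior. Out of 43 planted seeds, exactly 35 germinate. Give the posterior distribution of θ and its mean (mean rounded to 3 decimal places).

The binomial likelihood is conjugate to the Beta prior: with 35 successes and 8 failures, the posterior is Beta(1+35, 1+8) = Beta(36, 9).
E[θ | data] = 36/(36+9) = 0.800.

Posterior: Beta(36, 9); mean ≈ 0.800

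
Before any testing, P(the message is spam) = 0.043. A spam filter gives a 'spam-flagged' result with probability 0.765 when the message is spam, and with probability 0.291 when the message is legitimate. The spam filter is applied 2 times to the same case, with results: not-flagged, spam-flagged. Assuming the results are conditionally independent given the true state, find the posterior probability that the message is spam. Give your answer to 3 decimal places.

Posterior P(H) ≈ 0.038

With H the event that the message is spam, the joint likelihood of the observed sequence is P(data|H) = 0.235·0.765 = 0.17977 and P(data|¬H) = 0.709·0.291 = 0.20632.
Bayes: P(H|data) = 0.043·0.17977 / (0.043·0.17977 + 0.957·0.20632) = 0.0077303/0.20518 = 0.0377.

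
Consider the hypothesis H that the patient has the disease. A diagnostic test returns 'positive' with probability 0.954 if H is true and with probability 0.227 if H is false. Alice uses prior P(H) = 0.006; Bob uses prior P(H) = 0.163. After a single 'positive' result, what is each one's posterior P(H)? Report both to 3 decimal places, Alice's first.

Alice: 0.025; Bob: 0.450

P('+'|H) = 0.954, P('+'|¬H) = 0.227.
Alice: numerator 0.954·0.006 = 0.0057240; evidence = 0.0057240+0.227·0.994 = 0.23136; posterior = 0.025.
Bob: numerator 0.954·0.163 = 0.15550; evidence = 0.15550+0.227·0.837 = 0.34550; posterior = 0.450.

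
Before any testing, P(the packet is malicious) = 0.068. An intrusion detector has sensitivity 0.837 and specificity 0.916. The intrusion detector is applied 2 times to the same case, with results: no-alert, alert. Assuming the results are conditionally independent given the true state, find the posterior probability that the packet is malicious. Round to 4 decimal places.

Posterior P(H) ≈ 0.1146

Let H be the event that the packet is malicious; start with P(H) = 0.068. P('alert'|H) = 0.837, P('alert'|¬H) = 0.084.
Update on result 1 ('no-alert'): P(H) ← 0.163·0.0680 / (0.163·0.0680 + 0.916·0.9320) = 0.011084/0.86480 = 0.0128.
Update on result 2 ('alert'): P(H) ← 0.837·0.0128 / (0.837·0.0128 + 0.084·0.9872) = 0.010728/0.093651 = 0.1146.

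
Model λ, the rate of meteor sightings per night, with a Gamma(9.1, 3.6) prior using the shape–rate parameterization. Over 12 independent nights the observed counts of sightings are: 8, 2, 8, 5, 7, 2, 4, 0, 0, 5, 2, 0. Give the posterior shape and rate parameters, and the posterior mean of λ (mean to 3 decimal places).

Posterior: Gamma(shape=52.1, rate=15.6); mean ≈ 3.340

The Poisson likelihood adds the total count to the shape and the number of exposure periods to the rate. Here ∑xᵢ = 43 and n = 12, so shape 9.1→52.1 and rate 3.6→15.6.
E[λ | data] = 52.1/15.6 = 3.340.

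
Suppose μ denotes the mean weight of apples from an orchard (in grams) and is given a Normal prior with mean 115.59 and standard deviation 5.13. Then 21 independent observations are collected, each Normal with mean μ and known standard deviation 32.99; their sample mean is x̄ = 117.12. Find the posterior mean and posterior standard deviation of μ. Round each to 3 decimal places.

Prior precision 1/τ₀² = 1/5.13² = 0.0379984; data precision n/σ² = 21/32.99² = 0.0192954.
Posterior precision = 0.0379984 + 0.0192954 = 0.0572938, giving posterior SD = 1/√0.0572938 = 4.178.
Posterior mean = (0.0379984·115.59 + 0.0192954·117.12) / 0.0572938 = 116.105.

Posterior mean ≈ 116.105; posterior SD ≈ 4.178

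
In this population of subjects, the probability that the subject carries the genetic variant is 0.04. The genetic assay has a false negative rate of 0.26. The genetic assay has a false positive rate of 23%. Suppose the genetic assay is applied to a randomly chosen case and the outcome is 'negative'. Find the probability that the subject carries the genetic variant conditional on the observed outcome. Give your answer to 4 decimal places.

Write H for 'the subject carries the genetic variant'. Prior odds H:¬H = 0.04/0.96 = 0.041667. For the 'negative' outcome, the likelihood ratio is 0.26/0.77 = 0.33766.
Posterior odds = 0.041667 × 0.33766 = 0.014069, so P(H|E) = 0.014069/(1+0.014069) = 0.0139.

P(H | E) ≈ 0.0139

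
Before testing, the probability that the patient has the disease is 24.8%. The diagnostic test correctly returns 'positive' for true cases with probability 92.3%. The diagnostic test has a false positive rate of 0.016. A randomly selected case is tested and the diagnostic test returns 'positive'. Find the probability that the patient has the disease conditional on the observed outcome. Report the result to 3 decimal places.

Write H for 'the patient has the disease'. Prior odds H:¬H = 0.248/0.752 = 0.32979. For the 'positive' outcome, the likelihood ratio is 0.923/0.016 = 57.688.
Posterior odds = 0.32979 × 57.688 = 19.025, so P(H|E) = 19.025/(1+19.025) = 0.950.

P(H | E) ≈ 0.950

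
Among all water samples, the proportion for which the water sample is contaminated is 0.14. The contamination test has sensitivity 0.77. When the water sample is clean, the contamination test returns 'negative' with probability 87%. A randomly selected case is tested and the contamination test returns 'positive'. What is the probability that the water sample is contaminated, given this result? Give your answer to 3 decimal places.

Let H be the event that the water sample is contaminated. P(H) = 0.14, so P(¬H) = 0.86. With E the 'positive' result, P(E|H) = 0.77 and P(E|¬H) = 0.13.
P(E) = 0.77·0.14 + 0.13·0.86 = 0.10780 + 0.11180 = 0.21960.
By Bayes' theorem, P(H|E) = 0.10780 / 0.21960 = 0.491.

P(H | E) ≈ 0.491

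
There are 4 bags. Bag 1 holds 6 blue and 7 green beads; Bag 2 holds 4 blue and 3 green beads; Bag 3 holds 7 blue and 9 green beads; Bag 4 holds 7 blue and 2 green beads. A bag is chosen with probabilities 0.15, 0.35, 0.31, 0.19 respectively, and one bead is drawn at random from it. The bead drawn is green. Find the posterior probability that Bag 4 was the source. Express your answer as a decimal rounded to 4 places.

Posterior probability ≈ 0.0944

Tabulate prior·likelihood by source: [1] prior 0.15, lik 0.5385, product 0.08077; [2] prior 0.35, lik 0.4286, product 0.1500; [3] prior 0.31, lik 0.5625, product 0.1744; [4] prior 0.19, lik 0.2222, product 0.04222.
Normalizing constant = 0.44737; the posterior for Bag 4 is its product over the sum, 0.04222/0.44737 = 0.0944.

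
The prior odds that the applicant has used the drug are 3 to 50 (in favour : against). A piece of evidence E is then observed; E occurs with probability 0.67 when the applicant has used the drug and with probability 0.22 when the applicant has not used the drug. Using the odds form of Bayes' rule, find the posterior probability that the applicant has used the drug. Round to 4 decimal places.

Posterior probability ≈ 0.1545

Prior odds = 3/50 = 0.060000.
Likelihood ratio for E = 0.67/0.22 = 3.0455.
Posterior odds = prior odds × LR = 0.18273.
Posterior probability = odds/(1+odds) = 0.18273/1.1827 = 0.1545.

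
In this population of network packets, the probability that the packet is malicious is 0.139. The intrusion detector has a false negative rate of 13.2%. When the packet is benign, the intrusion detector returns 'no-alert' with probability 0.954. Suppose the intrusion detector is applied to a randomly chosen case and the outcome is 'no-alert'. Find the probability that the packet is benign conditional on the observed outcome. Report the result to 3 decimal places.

Write H for 'the packet is malicious'. Prior odds H:¬H = 0.139/0.861 = 0.16144. For the 'no-alert' outcome, the likelihood ratio is 0.132/0.954 = 0.13836.
Posterior odds = 0.16144 × 0.13836 = 0.022338, so P(H|E) = 0.022338/(1+0.022338) = 0.022. Then P(¬H|E) = 1 − 0.022 = 0.978.

P(¬H | E) ≈ 0.978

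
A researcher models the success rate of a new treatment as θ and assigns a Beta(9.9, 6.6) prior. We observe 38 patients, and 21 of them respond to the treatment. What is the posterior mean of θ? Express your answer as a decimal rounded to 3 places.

The binomial likelihood is conjugate to the Beta prior: with 21 successes and 17 failures, the posterior is Beta(9.9+21, 6.6+17) = Beta(30.9, 23.6).
E[θ | data] = 30.9/(30.9+23.6) = 0.567.

Posterior mean ≈ 0.567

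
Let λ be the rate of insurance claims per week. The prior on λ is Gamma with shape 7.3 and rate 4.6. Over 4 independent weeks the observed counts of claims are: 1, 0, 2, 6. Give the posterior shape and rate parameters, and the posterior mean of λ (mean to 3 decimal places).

Posterior: Gamma(shape=16.3, rate=8.6); mean ≈ 1.895

The Poisson likelihood adds the total count to the shape and the number of exposure periods to the rate. Here ∑xᵢ = 9 and n = 4, so shape 7.3→16.3 and rate 4.6→8.6.
Posterior mean = shape/rate = 16.3/8.6 = 1.895.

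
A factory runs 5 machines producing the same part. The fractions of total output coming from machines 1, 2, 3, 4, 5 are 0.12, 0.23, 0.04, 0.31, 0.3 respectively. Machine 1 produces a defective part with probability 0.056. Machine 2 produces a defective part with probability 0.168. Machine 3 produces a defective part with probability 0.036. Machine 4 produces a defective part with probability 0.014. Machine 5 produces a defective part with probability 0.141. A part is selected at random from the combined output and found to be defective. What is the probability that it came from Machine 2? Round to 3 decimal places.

Posterior probability ≈ 0.414

Tabulate prior·likelihood by source: [1] prior 0.12, lik 0.056, product 0.006720; [2] prior 0.23, lik 0.168, product 0.03864; [3] prior 0.04, lik 0.036, product 0.001440; [4] prior 0.31, lik 0.014, product 0.004340; [5] prior 0.3, lik 0.141, product 0.04230.
Normalizing constant = 0.093440; the posterior for Machine 2 is its product over the sum, 0.03864/0.093440 = 0.414.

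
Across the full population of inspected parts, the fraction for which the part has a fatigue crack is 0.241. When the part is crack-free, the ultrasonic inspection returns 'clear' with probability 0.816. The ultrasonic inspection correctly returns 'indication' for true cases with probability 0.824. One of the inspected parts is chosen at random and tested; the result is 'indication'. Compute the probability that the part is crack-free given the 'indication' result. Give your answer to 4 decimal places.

P(¬H | E) ≈ 0.4129

Let H be the event that the part has a fatigue crack. P(H) = 0.241, so P(¬H) = 0.759. With E the 'indication' result, P(E|H) = 0.824 and P(E|¬H) = 0.184.
P(E) = 0.824·0.241 + 0.184·0.759 = 0.19858 + 0.13966 = 0.33824.
By Bayes' theorem, P(H|E) = 0.19858 / 0.33824 = 0.5871. Hence P(¬H|E) = 1 − 0.5871 = 0.4129.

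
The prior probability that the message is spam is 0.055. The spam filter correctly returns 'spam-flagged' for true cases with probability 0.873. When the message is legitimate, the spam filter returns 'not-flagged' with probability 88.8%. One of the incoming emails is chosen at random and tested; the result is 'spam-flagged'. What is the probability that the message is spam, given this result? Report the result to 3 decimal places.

Write H for 'the message is spam'. Prior odds H:¬H = 0.055/0.945 = 0.058201. For the 'spam-flagged' outcome, the likelihood ratio is 0.873/0.112 = 7.7946.
Posterior odds = 0.058201 × 7.7946 = 0.45366, so P(H|E) = 0.45366/(1+0.45366) = 0.312.

P(H | E) ≈ 0.312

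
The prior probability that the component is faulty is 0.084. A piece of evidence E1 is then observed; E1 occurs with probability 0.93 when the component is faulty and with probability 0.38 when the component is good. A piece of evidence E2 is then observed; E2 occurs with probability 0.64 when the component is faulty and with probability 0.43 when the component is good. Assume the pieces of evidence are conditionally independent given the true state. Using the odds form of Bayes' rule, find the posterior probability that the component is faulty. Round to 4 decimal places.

Posterior probability ≈ 0.2504

Prior odds = 0.084/(1−0.084) = 0.091703. In log-odds, ln(0.091703) = -2.3892.
Add log likelihood ratios: ln(2.4474) + ln(1.4884) = 1.2927.
Posterior log-odds = -1.0965, so posterior odds = exp(-1.0965) = 0.33404. Converting, P(H|E) = 0.33404/1.3340 = 0.2504.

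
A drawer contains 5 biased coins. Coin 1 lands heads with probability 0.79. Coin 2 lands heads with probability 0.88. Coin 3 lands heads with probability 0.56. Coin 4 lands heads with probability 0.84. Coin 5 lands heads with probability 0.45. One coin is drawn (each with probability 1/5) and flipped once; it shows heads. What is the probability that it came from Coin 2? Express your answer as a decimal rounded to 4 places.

P(heads|C1) = 0.79; P(heads|C2) = 0.88; P(heads|C3) = 0.56; P(heads|C4) = 0.84; P(heads|C5) = 0.45.
Prior × likelihood for each source: 0.2·0.79=0.1580, 0.2·0.88=0.1760, 0.2·0.56=0.1120, 0.2·0.84=0.1680, 0.2·0.45=0.09000. Summing gives P(heads) = 0.70400.
P(Coin 2 | heads) = 0.1760 / 0.70400 = 0.2500.

Posterior probability ≈ 0.2500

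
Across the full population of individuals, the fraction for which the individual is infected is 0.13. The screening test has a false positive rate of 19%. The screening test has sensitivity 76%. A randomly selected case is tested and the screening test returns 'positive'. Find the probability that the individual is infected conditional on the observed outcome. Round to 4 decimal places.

Let H be the event that the individual is infected. P(H) = 0.13, so P(¬H) = 0.87. With E the 'positive' result, P(E|H) = 0.76 and P(E|¬H) = 0.19.
P(E) = 0.76·0.13 + 0.19·0.87 = 0.098800 + 0.16530 = 0.26410.
By Bayes' theorem, P(H|E) = 0.098800 / 0.26410 = 0.3741.

P(H | E) ≈ 0.3741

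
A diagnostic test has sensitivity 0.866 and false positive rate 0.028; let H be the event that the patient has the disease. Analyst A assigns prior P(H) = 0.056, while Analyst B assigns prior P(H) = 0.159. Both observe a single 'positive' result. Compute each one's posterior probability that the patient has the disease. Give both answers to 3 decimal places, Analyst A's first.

Analyst A: 0.647; Analyst B: 0.854

The likelihood ratio for a 'positive' result is 0.866/0.028 = 30.929.
Analyst A: prior odds 0.056/0.944 = 0.059322; posterior odds 1.8347; posterior probability 0.647.
Analyst B: prior odds 0.159/0.841 = 0.18906; posterior odds 5.8474; posterior probability 0.854.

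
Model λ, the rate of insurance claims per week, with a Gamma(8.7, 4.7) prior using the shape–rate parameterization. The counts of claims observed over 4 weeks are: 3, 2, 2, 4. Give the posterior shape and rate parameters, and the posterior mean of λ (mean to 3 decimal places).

Posterior: Gamma(shape=19.7, rate=8.7); mean ≈ 2.264

Total count ∑xᵢ = 11 over n = 4 weeks.
Gamma is conjugate to the Poisson likelihood: posterior is Gamma(shape = 8.7+11 = 19.7, rate = 4.7+4 = 8.7).
Posterior mean = shape/rate = 19.7/8.7 = 2.264.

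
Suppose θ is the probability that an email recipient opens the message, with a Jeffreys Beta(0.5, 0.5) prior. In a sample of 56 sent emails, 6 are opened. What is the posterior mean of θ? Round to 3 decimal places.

Observing 6 successes and 50 failures updates Beta(0.5, 0.5) by adding the success and failure counts to the two shape parameters: α = 0.5+6 = 6.5, β = 0.5+50 = 50.5.
Posterior mean = α/(α+β) = 6.5/57 = 0.114.

Posterior mean ≈ 0.114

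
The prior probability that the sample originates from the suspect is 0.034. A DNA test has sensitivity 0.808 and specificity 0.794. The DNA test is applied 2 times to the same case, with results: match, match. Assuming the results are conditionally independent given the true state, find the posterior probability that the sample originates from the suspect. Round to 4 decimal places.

Posterior P(H) ≈ 0.3513

Let H be the event that the sample originates from the suspect; start with P(H) = 0.034. P('match'|H) = 0.808, P('match'|¬H) = 0.206.
Update on result 1 ('match'): P(H) ← 0.808·0.0340 / (0.808·0.0340 + 0.206·0.9660) = 0.027472/0.22647 = 0.1213.
Update on result 2 ('match'): P(H) ← 0.808·0.1213 / (0.808·0.1213 + 0.206·0.8787) = 0.098016/0.27903 = 0.3513.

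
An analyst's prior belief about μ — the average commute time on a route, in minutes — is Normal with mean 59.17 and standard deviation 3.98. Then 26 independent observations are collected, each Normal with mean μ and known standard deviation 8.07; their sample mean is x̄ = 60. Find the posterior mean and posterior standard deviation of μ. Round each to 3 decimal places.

With known σ, the Normal prior is conjugate. Weight on the data is w = (n/σ²)/(n/σ² + 1/τ₀²) = 0.399233/(0.399233+0.0631297) = 0.86346.
Posterior mean = w·x̄ + (1−w)·μ₀ = 0.86346·60 + 0.13654·59.17 = 59.887. Posterior variance = 1/(0.399233+0.0631297) = 2.16280, so SD = 1.471.

Posterior mean ≈ 59.887; posterior SD ≈ 1.471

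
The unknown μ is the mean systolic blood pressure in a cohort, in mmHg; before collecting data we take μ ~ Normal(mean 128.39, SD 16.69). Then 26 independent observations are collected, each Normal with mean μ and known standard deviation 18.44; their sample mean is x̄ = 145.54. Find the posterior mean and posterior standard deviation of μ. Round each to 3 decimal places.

Posterior mean ≈ 144.771; posterior SD ≈ 3.534

Prior precision 1/τ₀² = 1/16.69² = 0.00358994; data precision n/σ² = 26/18.44² = 0.0764630.
Posterior precision = 0.00358994 + 0.0764630 = 0.0800530, giving posterior SD = 1/√0.0800530 = 3.534.
Posterior mean = (0.00358994·128.39 + 0.0764630·145.54) / 0.0800530 = 144.771.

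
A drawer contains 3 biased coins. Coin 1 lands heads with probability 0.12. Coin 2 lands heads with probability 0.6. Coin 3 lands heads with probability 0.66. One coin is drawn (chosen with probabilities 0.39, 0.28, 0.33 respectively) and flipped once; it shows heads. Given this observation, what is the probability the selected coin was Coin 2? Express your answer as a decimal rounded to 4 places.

P(heads|C1) = 0.12; P(heads|C2) = 0.6; P(heads|C3) = 0.66.
Prior × likelihood for each source: 0.39·0.12=0.04680, 0.28·0.6=0.1680, 0.33·0.66=0.2178. Summing gives P(heads) = 0.43260.
P(Coin 2 | heads) = 0.1680 / 0.43260 = 0.3883.

Posterior probability ≈ 0.3883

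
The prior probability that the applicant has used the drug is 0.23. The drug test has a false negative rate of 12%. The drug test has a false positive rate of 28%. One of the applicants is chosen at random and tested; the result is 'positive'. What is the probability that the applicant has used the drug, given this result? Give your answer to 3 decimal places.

Let H be the event that the applicant has used the drug. P(H) = 0.23, so P(¬H) = 0.77. With E the 'positive' result, P(E|H) = 0.88 and P(E|¬H) = 0.28.
P(E) = 0.88·0.23 + 0.28·0.77 = 0.20240 + 0.21560 = 0.41800.
By Bayes' theorem, P(H|E) = 0.20240 / 0.41800 = 0.484.

P(H | E) ≈ 0.484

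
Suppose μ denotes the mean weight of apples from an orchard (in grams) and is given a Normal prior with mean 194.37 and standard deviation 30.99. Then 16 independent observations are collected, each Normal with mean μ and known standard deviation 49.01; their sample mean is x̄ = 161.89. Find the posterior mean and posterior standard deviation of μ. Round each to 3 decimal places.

Prior precision 1/τ₀² = 1/30.99² = 0.00104125; data precision n/σ² = 16/49.01² = 0.00666117.
Posterior precision = 0.00104125 + 0.00666117 = 0.00770243, giving posterior SD = 1/√0.00770243 = 11.394.
Posterior mean = (0.00104125·194.37 + 0.00666117·161.89) / 0.00770243 = 166.281.

Posterior mean ≈ 166.281; posterior SD ≈ 11.394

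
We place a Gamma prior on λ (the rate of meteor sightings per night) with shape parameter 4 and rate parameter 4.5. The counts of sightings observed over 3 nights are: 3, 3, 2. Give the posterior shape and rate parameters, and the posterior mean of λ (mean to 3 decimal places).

Total count ∑xᵢ = 8 over n = 3 nights.
Gamma is conjugate to the Poisson likelihood: posterior is Gamma(shape = 4+8 = 12, rate = 4.5+3 = 7.5).
E[λ | data] = 12/7.5 = 1.600.

Posterior: Gamma(shape=12, rate=7.5); mean ≈ 1.600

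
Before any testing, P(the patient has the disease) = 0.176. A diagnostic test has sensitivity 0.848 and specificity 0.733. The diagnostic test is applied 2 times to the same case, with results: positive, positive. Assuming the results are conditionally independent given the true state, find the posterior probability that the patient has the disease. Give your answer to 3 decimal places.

Posterior P(H) ≈ 0.683

Let H be the event that the patient has the disease; start with P(H) = 0.176. P('positive'|H) = 0.848, P('positive'|¬H) = 0.267.
Update on result 1 ('positive'): P(H) ← 0.848·0.1760 / (0.848·0.1760 + 0.267·0.8240) = 0.14925/0.36926 = 0.4042.
Update on result 2 ('positive'): P(H) ← 0.848·0.4042 / (0.848·0.4042 + 0.267·0.5958) = 0.34275/0.50183 = 0.6830.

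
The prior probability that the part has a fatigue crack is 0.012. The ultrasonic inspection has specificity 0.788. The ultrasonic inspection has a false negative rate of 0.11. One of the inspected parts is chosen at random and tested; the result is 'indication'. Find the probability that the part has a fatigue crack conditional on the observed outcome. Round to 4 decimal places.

Write H for 'the part has a fatigue crack'. Prior odds H:¬H = 0.012/0.988 = 0.012146. For the 'indication' outcome, the likelihood ratio is 0.89/0.212 = 4.1981.
Posterior odds = 0.012146 × 4.1981 = 0.050989, so P(H|E) = 0.050989/(1+0.050989) = 0.0485.

P(H | E) ≈ 0.0485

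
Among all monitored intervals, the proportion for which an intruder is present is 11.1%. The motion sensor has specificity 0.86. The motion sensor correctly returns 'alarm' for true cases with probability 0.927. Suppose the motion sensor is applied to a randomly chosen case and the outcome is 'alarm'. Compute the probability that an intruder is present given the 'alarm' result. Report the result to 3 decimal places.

P(H | E) ≈ 0.453

Write H for 'an intruder is present'. Prior odds H:¬H = 0.111/0.889 = 0.12486. For the 'alarm' outcome, the likelihood ratio is 0.927/0.14 = 6.6214.
Posterior odds = 0.12486 × 6.6214 = 0.82675, so P(H|E) = 0.82675/(1+0.82675) = 0.453.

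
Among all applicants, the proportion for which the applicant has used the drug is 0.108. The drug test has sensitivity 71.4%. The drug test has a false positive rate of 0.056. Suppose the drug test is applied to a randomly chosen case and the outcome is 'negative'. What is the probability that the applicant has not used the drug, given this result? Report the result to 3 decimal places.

P(¬H | E) ≈ 0.965

Let H be the event that the applicant has used the drug. P(H) = 0.108, so P(¬H) = 0.892. With E the 'negative' result, P(E|H) = 0.286 and P(E|¬H) = 0.944.
P(E) = 0.286·0.108 + 0.944·0.892 = 0.030888 + 0.84205 = 0.87294.
By Bayes' theorem, P(H|E) = 0.030888 / 0.87294 = 0.035. Hence P(¬H|E) = 1 − 0.035 = 0.965.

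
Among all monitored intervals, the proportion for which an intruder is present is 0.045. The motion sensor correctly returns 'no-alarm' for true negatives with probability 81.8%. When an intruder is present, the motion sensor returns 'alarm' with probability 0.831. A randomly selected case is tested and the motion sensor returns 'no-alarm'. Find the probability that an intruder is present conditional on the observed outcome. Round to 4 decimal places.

P(H | E) ≈ 0.0096

Let H be the event that an intruder is present. P(H) = 0.045, so P(¬H) = 0.955. With E the 'no-alarm' result, P(E|H) = 0.169 and P(E|¬H) = 0.818.
P(E) = 0.169·0.045 + 0.818·0.955 = 0.0076050 + 0.78119 = 0.78879.
By Bayes' theorem, P(H|E) = 0.0076050 / 0.78879 = 0.0096.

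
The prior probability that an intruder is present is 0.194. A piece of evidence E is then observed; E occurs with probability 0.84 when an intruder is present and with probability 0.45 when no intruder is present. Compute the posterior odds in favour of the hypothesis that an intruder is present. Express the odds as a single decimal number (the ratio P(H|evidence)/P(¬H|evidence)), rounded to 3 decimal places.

Prior odds = 0.194/(1−0.194) = 0.24069. In log-odds, ln(0.24069) = -1.4242.
Add log likelihood ratio: ln(1.8667) = 0.62415.
Posterior log-odds = -0.80007, so posterior odds = exp(-0.80007) = 0.44930.

Posterior odds ≈ 0.449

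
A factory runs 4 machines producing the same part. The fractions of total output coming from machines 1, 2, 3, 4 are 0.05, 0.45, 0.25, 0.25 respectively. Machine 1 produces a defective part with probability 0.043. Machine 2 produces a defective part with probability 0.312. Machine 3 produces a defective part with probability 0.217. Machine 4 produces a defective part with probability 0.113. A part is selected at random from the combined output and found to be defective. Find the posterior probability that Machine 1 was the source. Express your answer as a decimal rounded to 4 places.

Posterior probability ≈ 0.0096

P(defective|M1) = 0.043; P(defective|M2) = 0.312; P(defective|M3) = 0.217; P(defective|M4) = 0.113.
Prior × likelihood for each source: 0.05·0.043=0.002150, 0.45·0.312=0.1404, 0.25·0.217=0.05425, 0.25·0.113=0.02825. Summing gives P(defective) = 0.22505.
P(Machine 1 | defective) = 0.002150 / 0.22505 = 0.0096.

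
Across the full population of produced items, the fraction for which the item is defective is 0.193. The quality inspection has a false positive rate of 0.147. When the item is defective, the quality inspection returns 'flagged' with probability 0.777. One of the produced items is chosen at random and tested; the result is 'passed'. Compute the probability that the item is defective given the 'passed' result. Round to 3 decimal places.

P(H | E) ≈ 0.059

Let H be the event that the item is defective. P(H) = 0.193, so P(¬H) = 0.807. With E the 'passed' result, P(E|H) = 0.223 and P(E|¬H) = 0.853.
P(E) = 0.223·0.193 + 0.853·0.807 = 0.043039 + 0.68837 = 0.73141.
By Bayes' theorem, P(H|E) = 0.043039 / 0.73141 = 0.059.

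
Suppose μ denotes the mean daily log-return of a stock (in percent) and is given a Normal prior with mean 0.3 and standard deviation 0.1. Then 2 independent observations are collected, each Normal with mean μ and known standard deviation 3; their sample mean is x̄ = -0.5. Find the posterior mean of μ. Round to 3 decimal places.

With known σ, the Normal prior is conjugate. Weight on the data is w = (n/σ²)/(n/σ² + 1/τ₀²) = 0.222222/(0.222222+100.000) = 0.0022173.
Posterior mean = w·x̄ + (1−w)·μ₀ = 0.0022173·-0.5 + 0.99778·0.3 = 0.298.

Posterior mean ≈ 0.298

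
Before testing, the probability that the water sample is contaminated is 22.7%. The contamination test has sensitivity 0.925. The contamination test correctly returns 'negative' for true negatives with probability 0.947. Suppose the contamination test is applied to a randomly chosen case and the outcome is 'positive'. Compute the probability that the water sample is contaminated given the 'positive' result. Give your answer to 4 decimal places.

P(H | E) ≈ 0.8367

Let H be the event that the water sample is contaminated. P(H) = 0.227, so P(¬H) = 0.773. With E the 'positive' result, P(E|H) = 0.925 and P(E|¬H) = 0.053.
P(E) = 0.925·0.227 + 0.053·0.773 = 0.20998 + 0.040969 = 0.25094.
By Bayes' theorem, P(H|E) = 0.20998 / 0.25094 = 0.8367.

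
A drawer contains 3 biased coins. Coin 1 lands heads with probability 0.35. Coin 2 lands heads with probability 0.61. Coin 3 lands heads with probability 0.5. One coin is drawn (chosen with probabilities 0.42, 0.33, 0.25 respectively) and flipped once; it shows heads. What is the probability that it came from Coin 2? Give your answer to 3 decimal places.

Tabulate prior·likelihood by source: [1] prior 0.42, lik 0.35, product 0.1470; [2] prior 0.33, lik 0.61, product 0.2013; [3] prior 0.25, lik 0.5, product 0.1250.
Normalizing constant = 0.47330; the posterior for Coin 2 is its product over the sum, 0.2013/0.47330 = 0.425.

Posterior probability ≈ 0.425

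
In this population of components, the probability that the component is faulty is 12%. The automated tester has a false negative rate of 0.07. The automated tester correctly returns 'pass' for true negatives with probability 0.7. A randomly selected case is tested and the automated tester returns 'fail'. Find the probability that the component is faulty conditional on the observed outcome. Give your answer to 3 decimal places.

P(H | E) ≈ 0.297

Write H for 'the component is faulty'. Prior odds H:¬H = 0.12/0.88 = 0.13636. For the 'fail' outcome, the likelihood ratio is 0.93/0.3 = 3.1000.
Posterior odds = 0.13636 × 3.1000 = 0.42273, so P(H|E) = 0.42273/(1+0.42273) = 0.297.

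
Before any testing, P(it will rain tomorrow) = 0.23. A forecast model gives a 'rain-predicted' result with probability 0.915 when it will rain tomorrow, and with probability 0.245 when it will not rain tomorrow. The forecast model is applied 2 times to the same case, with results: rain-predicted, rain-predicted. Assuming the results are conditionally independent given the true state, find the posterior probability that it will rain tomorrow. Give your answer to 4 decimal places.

With H the event that it will rain tomorrow, the joint likelihood of the observed sequence is P(data|H) = 0.915·0.915 = 0.83723 and P(data|¬H) = 0.245·0.245 = 0.060025.
Bayes: P(H|data) = 0.23·0.83723 / (0.23·0.83723 + 0.77·0.060025) = 0.19256/0.23878 = 0.8064.

Posterior P(H) ≈ 0.8064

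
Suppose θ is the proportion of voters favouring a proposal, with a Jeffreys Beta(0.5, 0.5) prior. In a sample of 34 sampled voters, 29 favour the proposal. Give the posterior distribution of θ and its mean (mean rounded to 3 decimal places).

The binomial likelihood is conjugate to the Beta prior: with 29 successes and 5 failures, the posterior is Beta(0.5+29, 0.5+5) = Beta(29.5, 5.5).
E[θ | data] = 29.5/(29.5+5.5) = 0.843.

Posterior: Beta(29.5, 5.5); mean ≈ 0.843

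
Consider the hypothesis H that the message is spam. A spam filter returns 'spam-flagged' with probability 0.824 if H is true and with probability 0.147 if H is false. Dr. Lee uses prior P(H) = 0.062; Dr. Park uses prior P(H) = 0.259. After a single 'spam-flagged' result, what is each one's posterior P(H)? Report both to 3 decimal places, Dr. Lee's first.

The likelihood ratio for a 'spam-flagged' result is 0.824/0.147 = 5.6054.
Dr. Lee: prior odds 0.062/0.938 = 0.066098; posterior odds 0.37051; posterior probability 0.270.
Dr. Park: prior odds 0.259/0.741 = 0.34953; posterior odds 1.9593; posterior probability 0.662.

Dr. Lee: 0.270; Dr. Park: 0.662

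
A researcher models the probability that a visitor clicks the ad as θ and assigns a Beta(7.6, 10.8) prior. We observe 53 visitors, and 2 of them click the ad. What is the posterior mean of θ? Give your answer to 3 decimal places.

Posterior mean ≈ 0.134

The binomial likelihood is conjugate to the Beta prior: with 2 successes and 51 failures, the posterior is Beta(7.6+2, 10.8+51) = Beta(9.6, 61.8).
Posterior mean = α/(α+β) = 9.6/71.4 = 0.134.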